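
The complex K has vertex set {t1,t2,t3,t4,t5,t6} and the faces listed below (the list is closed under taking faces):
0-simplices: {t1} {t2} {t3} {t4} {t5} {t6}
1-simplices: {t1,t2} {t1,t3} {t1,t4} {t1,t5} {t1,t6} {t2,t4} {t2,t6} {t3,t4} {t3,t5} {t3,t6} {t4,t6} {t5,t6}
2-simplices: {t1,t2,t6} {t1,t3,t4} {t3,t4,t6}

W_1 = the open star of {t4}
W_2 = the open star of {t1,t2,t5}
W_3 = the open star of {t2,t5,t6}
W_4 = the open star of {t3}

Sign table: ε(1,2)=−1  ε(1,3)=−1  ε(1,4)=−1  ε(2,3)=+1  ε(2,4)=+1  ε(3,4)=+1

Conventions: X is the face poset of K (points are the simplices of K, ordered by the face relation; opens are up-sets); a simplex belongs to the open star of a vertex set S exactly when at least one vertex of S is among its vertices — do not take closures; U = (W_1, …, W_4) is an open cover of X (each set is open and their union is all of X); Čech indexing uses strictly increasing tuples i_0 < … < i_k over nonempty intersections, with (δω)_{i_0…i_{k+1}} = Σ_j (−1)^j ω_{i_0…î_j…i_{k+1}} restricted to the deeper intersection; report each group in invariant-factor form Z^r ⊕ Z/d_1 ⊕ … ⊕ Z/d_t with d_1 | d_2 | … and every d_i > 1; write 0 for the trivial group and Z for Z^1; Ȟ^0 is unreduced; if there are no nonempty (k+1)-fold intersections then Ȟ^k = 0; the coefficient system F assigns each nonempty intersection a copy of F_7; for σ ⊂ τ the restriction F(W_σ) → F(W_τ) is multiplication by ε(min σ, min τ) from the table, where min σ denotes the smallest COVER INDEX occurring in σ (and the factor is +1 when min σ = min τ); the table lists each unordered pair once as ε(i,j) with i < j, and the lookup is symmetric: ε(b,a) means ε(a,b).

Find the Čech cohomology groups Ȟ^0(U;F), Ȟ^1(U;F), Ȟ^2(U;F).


cover nerve:
  W1={{t4},{t1,t4},{t2,t4},{t3,t4},{t4,t6},{t1,t3,t4},{t3,t4,t6}} W2={{t1},{t2},{t5},{t1,t2},{t1,t3},{t1,t4},{t1,t5},{t1,t6},{t2,t4},{t2,t6},{t3,t5},{t5,t6},{t1,t2,t6},{t1,t3,t4}} W3={{t2},{t5},{t6},{t1,t2},{t1,t5},{t1,t6},{t2,t4},{t2,t6},{t3,t5},{t3,t6},{t4,t6},{t5,t6},{t1,t2,t6},{t3,t4,t6}} W4={{t3},{t1,t3},{t3,t4},{t3,t5},{t3,t6},{t1,t3,t4},{t3,t4,t6}}
  W12={{t1,t4},{t2,t4},{t1,t3,t4}} W13={{t2,t4},{t4,t6},{t3,t4,t6}} W14={{t3,t4},{t1,t3,t4},{t3,t4,t6}} W23={{t2},{t5},{t1,t2},{t1,t5},{t1,t6},{t2,t4},{t2,t6},{t3,t5},{t5,t6},{t1,t2,t6}} W24={{t1,t3},{t3,t5},{t1,t3,t4}} W34={{t3,t5},{t3,t6},{t3,t4,t6}}
  W123={{t2,t4}} W124={{t1,t3,t4}} W134={{t3,t4,t6}} W234={{t3,t5}}
C dims 4,6,4; δ0: rk_F7 3; δ1: rk_F7 3
Ȟ^0: (4−3)−0=1 ⇒ Z/7
Ȟ^1: (6−3)−3=0 ⇒ 0
Ȟ^2: (4−0)−3=1 ⇒ Z/7

Ȟ^0 ≅ Z/7; Ȟ^1 ≅ 0; Ȟ^2 ≅ Z/7


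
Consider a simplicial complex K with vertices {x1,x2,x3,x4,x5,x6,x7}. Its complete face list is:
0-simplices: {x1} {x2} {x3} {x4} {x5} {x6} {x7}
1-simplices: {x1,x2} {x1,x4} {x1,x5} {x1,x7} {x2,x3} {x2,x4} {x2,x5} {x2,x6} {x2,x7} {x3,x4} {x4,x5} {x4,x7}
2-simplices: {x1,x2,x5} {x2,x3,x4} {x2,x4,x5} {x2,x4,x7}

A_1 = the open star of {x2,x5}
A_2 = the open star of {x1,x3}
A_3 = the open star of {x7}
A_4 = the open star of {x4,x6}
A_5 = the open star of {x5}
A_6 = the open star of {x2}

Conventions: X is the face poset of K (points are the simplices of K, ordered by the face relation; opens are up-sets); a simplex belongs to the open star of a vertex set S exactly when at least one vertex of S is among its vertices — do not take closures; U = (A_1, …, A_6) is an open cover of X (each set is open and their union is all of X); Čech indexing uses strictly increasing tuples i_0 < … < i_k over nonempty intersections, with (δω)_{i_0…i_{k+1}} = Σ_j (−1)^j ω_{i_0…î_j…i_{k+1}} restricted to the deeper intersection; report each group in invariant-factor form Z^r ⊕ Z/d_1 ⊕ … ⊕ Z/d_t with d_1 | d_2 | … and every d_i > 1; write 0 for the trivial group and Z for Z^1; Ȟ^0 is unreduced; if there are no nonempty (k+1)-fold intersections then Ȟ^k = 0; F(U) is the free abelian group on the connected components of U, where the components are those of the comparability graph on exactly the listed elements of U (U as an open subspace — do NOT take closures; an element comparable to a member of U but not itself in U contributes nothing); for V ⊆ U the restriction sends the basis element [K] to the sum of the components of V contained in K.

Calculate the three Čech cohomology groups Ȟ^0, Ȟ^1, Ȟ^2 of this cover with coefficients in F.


Ȟ^0 ≅ Z; Ȟ^1 ≅ Z^2; Ȟ^2 ≅ 0

nonempty overlaps:
  A1={{x2},{x5},{x1,x2},{x1,x5},{x2,x3},{x2,x4},{x2,x5},{x2,x6},{x2,x7},{x4,x5},{x1,x2,x5},{x2,x3,x4},{x2,x4,x5},{x2,x4,x7}} A2={{x1},{x3},{x1,x2},{x1,x4},{x1,x5},{x1,x7},{x2,x3},{x3,x4},{x1,x2,x5},{x2,x3,x4}} A3={{x7},{x1,x7},{x2,x7},{x4,x7},{x2,x4,x7}} A4={{x4},{x6},{x1,x4},{x2,x4},{x2,x6},{x3,x4},{x4,x5},{x4,x7},{x2,x3,x4},{x2,x4,x5},{x2,x4,x7}} A5={{x5},{x1,x5},{x2,x5},{x4,x5},{x1,x2,x5},{x2,x4,x5}} A6={{x2},{x1,x2},{x2,x3},{x2,x4},{x2,x5},{x2,x6},{x2,x7},{x1,x2,x5},{x2,x3,x4},{x2,x4,x5},{x2,x4,x7}}
  A12={{x1,x2},{x1,x5},{x2,x3},{x1,x2,x5},{x2,x3,x4}} A13={{x2,x7},{x2,x4,x7}} A14={{x2,x4},{x2,x6},{x4,x5},{x2,x3,x4},{x2,x4,x5},{x2,x4,x7}} A15={{x5},{x1,x5},{x2,x5},{x4,x5},{x1,x2,x5},{x2,x4,x5}} A16={{x2},{x1,x2},{x2,x3},{x2,x4},{x2,x5},{x2,x6},{x2,x7},{x1,x2,x5},{x2,x3,x4},{x2,x4,x5},{x2,x4,x7}} A23={{x1,x7}} A24={{x1,x4},{x3,x4},{x2,x3,x4}} A25={{x1,x5},{x1,x2,x5}} A26={{x1,x2},{x2,x3},{x1,x2,x5},{x2,x3,x4}} A34={{x4,x7},{x2,x4,x7}} A36={{x2,x7},{x2,x4,x7}} A45={{x4,x5},{x2,x4,x5}} A46={{x2,x4},{x2,x6},{x2,x3,x4},{x2,x4,x5},{x2,x4,x7}} A56={{x2,x5},{x1,x2,x5},{x2,x4,x5}}
  A124={{x2,x3,x4}} A125={{x1,x5},{x1,x2,x5}} A126={{x1,x2},{x2,x3},{x1,x2,x5},{x2,x3,x4}} A134={{x2,x4,x7}} A136={{x2,x7},{x2,x4,x7}} A145={{x4,x5},{x2,x4,x5}} A146={{x2,x4},{x2,x6},{x2,x3,x4},{x2,x4,x5},{x2,x4,x7}} A156={{x2,x5},{x1,x2,x5},{x2,x4,x5}} A246={{x2,x3,x4}} A256={{x1,x2,x5}} A346={{x2,x4,x7}} A456={{x2,x4,x5}}
  A1246={{x2,x3,x4}} A1256={{x1,x2,x5}} A1346={{x2,x4,x7}} A1456={{x2,x4,x5}}
components per intersection:
  A1: {{x2},{x5},{x1,x2},{x1,x5},{x2,x3},{x2,x4},{x2,x5},{x2,x6},{x2,x7},{x4,x5},{x1,x2,x5},{x2,x3,x4},{x2,x4,x5},{x2,x4,x7}}
  A2: {{x1},{x1,x2},{x1,x4},{x1,x5},{x1,x7},{x1,x2,x5}} {{x3},{x2,x3},{x3,x4},{x2,x3,x4}}
  A3: {{x7},{x1,x7},{x2,x7},{x4,x7},{x2,x4,x7}}
  A4: {{x4},{x1,x4},{x2,x4},{x3,x4},{x4,x5},{x4,x7},{x2,x3,x4},{x2,x4,x5},{x2,x4,x7}} {{x6},{x2,x6}}
  A5: {{x5},{x1,x5},{x2,x5},{x4,x5},{x1,x2,x5},{x2,x4,x5}}
  A6: {{x2},{x1,x2},{x2,x3},{x2,x4},{x2,x5},{x2,x6},{x2,x7},{x1,x2,x5},{x2,x3,x4},{x2,x4,x5},{x2,x4,x7}}
  A12: {{x1,x2},{x1,x5},{x1,x2,x5}} {{x2,x3},{x2,x3,x4}}
  A13: {{x2,x7},{x2,x4,x7}}
  A14: {{x2,x4},{x4,x5},{x2,x3,x4},{x2,x4,x5},{x2,x4,x7}} {{x2,x6}}
  A15: {{x5},{x1,x5},{x2,x5},{x4,x5},{x1,x2,x5},{x2,x4,x5}}
  A16: {{x2},{x1,x2},{x2,x3},{x2,x4},{x2,x5},{x2,x6},{x2,x7},{x1,x2,x5},{x2,x3,x4},{x2,x4,x5},{x2,x4,x7}}
  A23: {{x1,x7}}
  A24: {{x1,x4}} {{x3,x4},{x2,x3,x4}}
  A25: {{x1,x5},{x1,x2,x5}}
  A26: {{x1,x2},{x1,x2,x5}} {{x2,x3},{x2,x3,x4}}
  A34: {{x4,x7},{x2,x4,x7}}
  A36: {{x2,x7},{x2,x4,x7}}
  A45: {{x4,x5},{x2,x4,x5}}
  A46: {{x2,x4},{x2,x3,x4},{x2,x4,x5},{x2,x4,x7}} {{x2,x6}}
  A56: {{x2,x5},{x1,x2,x5},{x2,x4,x5}}
  A124: {{x2,x3,x4}}
  A125: {{x1,x5},{x1,x2,x5}}
  A126: {{x1,x2},{x1,x2,x5}} {{x2,x3},{x2,x3,x4}}
  A134: {{x2,x4,x7}}
  A136: {{x2,x7},{x2,x4,x7}}
  A145: {{x4,x5},{x2,x4,x5}}
  A146: {{x2,x4},{x2,x3,x4},{x2,x4,x5},{x2,x4,x7}} {{x2,x6}}
  A156: {{x2,x5},{x1,x2,x5},{x2,x4,x5}}
  A246: {{x2,x3,x4}}
  A256: {{x1,x2,x5}}
  A346: {{x2,x4,x7}}
  A456: {{x2,x4,x5}}
  A1246: {{x2,x3,x4}}
  A1256: {{x1,x2,x5}}
  A1346: {{x2,x4,x7}}
  A1456: {{x2,x4,x5}}
C dims 8,19,14,4; δ0: rk 7, SNF 1^7; δ1: rk 10, SNF 1^10; δ2: rk 4, SNF 1^4
degree 0: 8−7−0 = 1 → Ȟ^0 ≅ Z
degree 1: 19−10−7 = 2 → Ȟ^1 ≅ Z^2
degree 2: 14−4−10 = 0 → Ȟ^2 ≅ 0


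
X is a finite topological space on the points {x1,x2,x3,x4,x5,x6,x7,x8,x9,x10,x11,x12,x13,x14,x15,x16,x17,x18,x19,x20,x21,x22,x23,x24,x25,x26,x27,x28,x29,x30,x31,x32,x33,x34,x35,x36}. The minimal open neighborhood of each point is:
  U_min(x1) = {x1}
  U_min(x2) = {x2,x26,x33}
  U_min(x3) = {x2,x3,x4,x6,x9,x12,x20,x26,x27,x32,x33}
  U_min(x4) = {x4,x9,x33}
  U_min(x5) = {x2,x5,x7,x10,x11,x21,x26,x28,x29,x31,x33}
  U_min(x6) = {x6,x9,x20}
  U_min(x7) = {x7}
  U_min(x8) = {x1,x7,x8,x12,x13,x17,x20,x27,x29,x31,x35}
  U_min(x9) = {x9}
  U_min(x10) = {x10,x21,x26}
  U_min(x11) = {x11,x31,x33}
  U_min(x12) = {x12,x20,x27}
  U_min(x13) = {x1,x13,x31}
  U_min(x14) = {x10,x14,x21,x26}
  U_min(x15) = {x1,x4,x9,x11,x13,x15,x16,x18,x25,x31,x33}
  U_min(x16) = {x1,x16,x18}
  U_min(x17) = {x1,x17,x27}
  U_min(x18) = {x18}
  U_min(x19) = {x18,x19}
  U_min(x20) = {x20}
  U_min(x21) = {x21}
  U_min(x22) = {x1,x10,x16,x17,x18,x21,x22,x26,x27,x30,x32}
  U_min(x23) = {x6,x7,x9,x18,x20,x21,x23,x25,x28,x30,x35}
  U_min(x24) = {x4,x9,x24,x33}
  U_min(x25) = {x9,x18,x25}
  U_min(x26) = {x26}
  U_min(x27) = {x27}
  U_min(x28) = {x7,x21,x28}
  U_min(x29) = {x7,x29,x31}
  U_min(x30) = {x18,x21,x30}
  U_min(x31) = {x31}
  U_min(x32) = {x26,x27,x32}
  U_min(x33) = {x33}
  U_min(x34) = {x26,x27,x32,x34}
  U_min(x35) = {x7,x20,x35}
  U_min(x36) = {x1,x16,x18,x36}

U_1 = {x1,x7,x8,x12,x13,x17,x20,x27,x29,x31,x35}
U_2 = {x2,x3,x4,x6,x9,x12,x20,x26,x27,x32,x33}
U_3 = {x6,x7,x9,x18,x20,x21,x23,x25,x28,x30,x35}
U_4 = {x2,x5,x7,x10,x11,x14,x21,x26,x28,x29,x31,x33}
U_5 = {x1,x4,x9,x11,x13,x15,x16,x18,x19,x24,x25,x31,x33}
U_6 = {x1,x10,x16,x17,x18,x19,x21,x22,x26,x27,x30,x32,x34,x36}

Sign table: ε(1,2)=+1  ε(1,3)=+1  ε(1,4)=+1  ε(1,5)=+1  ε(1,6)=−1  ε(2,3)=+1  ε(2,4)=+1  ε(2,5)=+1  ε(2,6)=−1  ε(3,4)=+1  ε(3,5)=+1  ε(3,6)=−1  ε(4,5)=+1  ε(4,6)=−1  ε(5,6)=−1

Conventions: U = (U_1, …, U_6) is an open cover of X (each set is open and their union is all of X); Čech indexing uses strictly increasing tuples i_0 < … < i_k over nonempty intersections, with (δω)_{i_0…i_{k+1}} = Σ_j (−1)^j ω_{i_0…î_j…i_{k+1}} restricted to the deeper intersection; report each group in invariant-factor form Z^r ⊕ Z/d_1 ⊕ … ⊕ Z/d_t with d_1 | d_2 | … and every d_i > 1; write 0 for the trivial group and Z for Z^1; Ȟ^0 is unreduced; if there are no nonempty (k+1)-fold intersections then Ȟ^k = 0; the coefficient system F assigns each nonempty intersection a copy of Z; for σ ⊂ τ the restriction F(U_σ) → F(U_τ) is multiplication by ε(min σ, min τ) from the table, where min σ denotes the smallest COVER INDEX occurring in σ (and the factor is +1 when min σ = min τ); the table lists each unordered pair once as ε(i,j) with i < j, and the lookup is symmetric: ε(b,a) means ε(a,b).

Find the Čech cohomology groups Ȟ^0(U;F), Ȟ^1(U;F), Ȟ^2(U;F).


intersection data:
  U12={x12,x20,x27} U13={x7,x20,x35} U14={x7,x29,x31} U15={x1,x13,x31} U16={x1,x17,x27} U23={x6,x9,x20} U24={x2,x26,x33} U25={x4,x9,x33} U26={x26,x27,x32} U34={x7,x21,x28} U35={x9,x18,x25} U36={x18,x21,x30} U45={x11,x31,x33} U46={x10,x21,x26} U56={x1,x16,x18,x19}
  U123={x20} U126={x27} U134={x7} U145={x31} U156={x1} U235={x9} U245={x33} U246={x26} U346={x21} U356={x18}
C dims 6,15,10; δ0: rk 5, SNF 1^5; δ1: rk 10, SNF 1^9·2
Ȟ^0 = (6 − 5) − 0 = 1, so Ȟ^0 ≅ Z
Ȟ^1 = (15 − 10) − 5 = 0, so Ȟ^1 ≅ 0
Ȟ^2 = (10 − 0) − 10 = 0 plus torsion [2], so Ȟ^2 ≅ Z/2

Ȟ^0 = Z; Ȟ^1 = 0; Ȟ^2 = Z/2


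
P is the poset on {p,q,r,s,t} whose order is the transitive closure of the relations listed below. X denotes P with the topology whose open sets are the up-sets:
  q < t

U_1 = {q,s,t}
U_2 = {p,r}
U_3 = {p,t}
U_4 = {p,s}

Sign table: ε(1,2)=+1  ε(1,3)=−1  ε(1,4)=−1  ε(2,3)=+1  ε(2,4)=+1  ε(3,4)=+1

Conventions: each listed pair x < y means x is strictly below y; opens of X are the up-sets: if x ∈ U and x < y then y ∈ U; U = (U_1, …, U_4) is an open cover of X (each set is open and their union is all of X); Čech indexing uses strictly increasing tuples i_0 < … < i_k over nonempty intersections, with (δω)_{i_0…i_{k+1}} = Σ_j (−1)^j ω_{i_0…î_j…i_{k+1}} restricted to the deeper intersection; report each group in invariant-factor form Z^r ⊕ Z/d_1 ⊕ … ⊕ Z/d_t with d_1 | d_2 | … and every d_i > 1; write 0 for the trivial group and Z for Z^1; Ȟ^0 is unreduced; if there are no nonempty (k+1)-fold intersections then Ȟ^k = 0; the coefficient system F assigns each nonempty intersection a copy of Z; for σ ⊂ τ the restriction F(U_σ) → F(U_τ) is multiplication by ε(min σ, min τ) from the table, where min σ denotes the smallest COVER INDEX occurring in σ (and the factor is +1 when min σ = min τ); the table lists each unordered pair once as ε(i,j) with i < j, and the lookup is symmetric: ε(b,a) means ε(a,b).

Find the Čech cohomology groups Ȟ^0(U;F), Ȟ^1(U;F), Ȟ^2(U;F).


intersection data:
  U13={t} U14={s} U23={p} U24={p} U34={p}
  U234={p}
C dims 4,5,1; δ0: rk 3, SNF 1^3; δ1: rk 1, SNF 1^1
Ȟ^0 = (4 − 3) − 0 = 1, so Ȟ^0 ≅ Z
Ȟ^1 = (5 − 1) − 3 = 1, so Ȟ^1 ≅ Z
Ȟ^2 = (1 − 0) − 1 = 0, so Ȟ^2 ≅ 0

Ȟ^0(U;F) ≅ Z,  Ȟ^1(U;F) ≅ Z,  Ȟ^2(U;F) ≅ 0


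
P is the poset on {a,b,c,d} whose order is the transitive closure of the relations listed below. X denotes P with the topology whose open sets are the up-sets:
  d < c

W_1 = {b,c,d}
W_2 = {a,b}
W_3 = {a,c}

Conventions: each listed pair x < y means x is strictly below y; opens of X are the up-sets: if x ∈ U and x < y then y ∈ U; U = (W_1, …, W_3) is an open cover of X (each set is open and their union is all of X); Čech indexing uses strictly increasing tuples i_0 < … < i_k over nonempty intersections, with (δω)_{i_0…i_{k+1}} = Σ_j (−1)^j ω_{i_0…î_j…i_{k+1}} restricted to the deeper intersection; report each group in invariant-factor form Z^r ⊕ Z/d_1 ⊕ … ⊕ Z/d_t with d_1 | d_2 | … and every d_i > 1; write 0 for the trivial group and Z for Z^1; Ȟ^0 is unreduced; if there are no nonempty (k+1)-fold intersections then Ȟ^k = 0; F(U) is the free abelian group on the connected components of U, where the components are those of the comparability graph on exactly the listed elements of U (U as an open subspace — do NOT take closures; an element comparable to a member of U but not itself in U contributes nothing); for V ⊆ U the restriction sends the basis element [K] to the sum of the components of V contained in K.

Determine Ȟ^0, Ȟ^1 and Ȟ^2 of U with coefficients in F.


intersection data:
  W12={b} W13={c} W23={a}
components per intersection:
  W1: {b} {c,d}
  W2: {a} {b}
  W3: {a} {c}
  W12: {b}
  W13: {c}
  W23: {a}
C dims 6,3; δ0: rk 3, SNF 1^3
Ȟ^0 = (6 − 3) − 0 = 3, so Ȟ^0 ≅ Z^3
Ȟ^1 = (3 − 0) − 3 = 0, so Ȟ^1 ≅ 0
Ȟ^2 = (0 − 0) − 0 = 0, so Ȟ^2 ≅ 0

Ȟ^0 = Z^3, Ȟ^1 = 0, Ȟ^2 = 0


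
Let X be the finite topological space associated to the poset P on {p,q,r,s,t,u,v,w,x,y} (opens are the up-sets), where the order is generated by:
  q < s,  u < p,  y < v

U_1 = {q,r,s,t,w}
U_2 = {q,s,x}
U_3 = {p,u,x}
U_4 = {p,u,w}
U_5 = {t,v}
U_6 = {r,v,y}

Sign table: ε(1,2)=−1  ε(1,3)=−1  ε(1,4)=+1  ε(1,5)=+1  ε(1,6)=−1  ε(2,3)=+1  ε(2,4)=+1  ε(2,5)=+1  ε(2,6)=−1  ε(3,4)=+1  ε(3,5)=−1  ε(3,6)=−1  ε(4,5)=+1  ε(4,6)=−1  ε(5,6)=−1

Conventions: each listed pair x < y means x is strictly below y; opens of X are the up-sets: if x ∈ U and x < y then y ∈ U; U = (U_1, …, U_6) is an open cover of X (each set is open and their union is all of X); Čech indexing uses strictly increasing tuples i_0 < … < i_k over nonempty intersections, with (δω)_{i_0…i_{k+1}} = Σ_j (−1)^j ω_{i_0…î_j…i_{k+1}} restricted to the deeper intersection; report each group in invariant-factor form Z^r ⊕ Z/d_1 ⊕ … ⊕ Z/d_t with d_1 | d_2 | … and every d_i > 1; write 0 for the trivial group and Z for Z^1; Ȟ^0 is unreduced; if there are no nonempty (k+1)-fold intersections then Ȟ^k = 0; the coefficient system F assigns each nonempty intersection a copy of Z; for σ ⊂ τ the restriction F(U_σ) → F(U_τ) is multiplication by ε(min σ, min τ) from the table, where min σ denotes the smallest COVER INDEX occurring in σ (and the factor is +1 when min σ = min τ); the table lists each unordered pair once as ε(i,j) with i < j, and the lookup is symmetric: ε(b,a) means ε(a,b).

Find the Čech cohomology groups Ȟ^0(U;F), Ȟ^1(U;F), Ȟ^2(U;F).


nerve simplices:
  U12={q,s} U14={w} U15={t} U16={r} U23={x} U34={p,u} U56={v}
C dims 6,7; δ0: rk 6, SNF 1^5·2
degree 0: 6−6−0 = 0 → Ȟ^0 ≅ 0
degree 1: 7−0−6 = 1 plus torsion [2] → Ȟ^1 ≅ Z ⊕ Z/2
degree 2: 0−0−0 = 0 → Ȟ^2 ≅ 0

Ȟ^0(U;F) ≅ 0, Ȟ^1(U;F) ≅ Z ⊕ Z/2 and Ȟ^2(U;F) ≅ 0


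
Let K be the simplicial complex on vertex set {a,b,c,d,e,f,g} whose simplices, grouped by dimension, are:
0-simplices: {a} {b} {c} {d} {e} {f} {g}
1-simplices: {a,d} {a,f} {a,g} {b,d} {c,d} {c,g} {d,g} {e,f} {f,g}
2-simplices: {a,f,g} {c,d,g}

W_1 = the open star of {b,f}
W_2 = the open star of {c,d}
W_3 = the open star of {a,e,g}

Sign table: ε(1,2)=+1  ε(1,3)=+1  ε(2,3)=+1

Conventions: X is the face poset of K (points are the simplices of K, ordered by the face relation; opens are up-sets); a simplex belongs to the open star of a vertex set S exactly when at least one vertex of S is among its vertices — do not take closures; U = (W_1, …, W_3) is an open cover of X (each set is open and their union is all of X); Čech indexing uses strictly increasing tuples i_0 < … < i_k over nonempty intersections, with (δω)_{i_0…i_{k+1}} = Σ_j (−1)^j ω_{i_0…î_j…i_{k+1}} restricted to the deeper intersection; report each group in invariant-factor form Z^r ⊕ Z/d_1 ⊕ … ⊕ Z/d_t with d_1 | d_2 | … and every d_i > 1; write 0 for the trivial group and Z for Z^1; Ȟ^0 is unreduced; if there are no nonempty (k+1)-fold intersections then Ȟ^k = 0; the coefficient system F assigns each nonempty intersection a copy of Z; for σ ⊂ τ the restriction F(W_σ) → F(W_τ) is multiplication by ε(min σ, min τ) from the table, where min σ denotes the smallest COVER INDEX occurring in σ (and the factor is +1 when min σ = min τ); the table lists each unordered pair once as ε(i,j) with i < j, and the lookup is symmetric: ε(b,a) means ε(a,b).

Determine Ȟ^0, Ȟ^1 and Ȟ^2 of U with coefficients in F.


Ȟ^0 ≅ Z, Ȟ^1 ≅ Z and Ȟ^2 ≅ 0

nonempty intersections:
  W1={{b},{f},{a,f},{b,d},{e,f},{f,g},{a,f,g}} W2={{c},{d},{a,d},{b,d},{c,d},{c,g},{d,g},{c,d,g}} W3={{a},{e},{g},{a,d},{a,f},{a,g},{c,g},{d,g},{e,f},{f,g},{a,f,g},{c,d,g}}
  W12={{b,d}} W13={{a,f},{e,f},{f,g},{a,f,g}} W23={{a,d},{c,g},{d,g},{c,d,g}}
C dims 3,3; δ0: rk 2, SNF 1^2
Ȟ^0: (3−2)−0=1 ⇒ Z
Ȟ^1: (3−0)−2=1 ⇒ Z
Ȟ^2: (0−0)−0=0 ⇒ 0


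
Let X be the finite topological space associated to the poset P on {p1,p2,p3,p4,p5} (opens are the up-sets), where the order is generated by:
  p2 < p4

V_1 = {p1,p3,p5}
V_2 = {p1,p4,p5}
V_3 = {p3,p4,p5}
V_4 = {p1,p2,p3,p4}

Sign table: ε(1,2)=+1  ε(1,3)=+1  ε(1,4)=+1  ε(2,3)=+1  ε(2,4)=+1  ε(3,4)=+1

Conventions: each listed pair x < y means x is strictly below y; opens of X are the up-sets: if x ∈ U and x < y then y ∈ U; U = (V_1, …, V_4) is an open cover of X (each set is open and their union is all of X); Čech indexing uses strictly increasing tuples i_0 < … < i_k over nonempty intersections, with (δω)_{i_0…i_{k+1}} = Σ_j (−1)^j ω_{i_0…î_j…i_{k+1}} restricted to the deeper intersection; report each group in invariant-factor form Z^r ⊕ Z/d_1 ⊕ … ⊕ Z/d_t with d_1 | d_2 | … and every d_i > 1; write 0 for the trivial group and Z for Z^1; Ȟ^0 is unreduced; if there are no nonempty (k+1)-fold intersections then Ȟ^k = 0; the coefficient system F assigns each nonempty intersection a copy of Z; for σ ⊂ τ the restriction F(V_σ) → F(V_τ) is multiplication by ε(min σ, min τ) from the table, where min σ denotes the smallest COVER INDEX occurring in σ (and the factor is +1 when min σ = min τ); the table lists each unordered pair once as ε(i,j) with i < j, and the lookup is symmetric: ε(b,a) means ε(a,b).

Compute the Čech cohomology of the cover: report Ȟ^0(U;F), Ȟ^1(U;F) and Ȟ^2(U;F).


nonempty overlaps:
  V12={p1,p5} V13={p3,p5} V14={p1,p3} V23={p4,p5} V24={p1,p4} V34={p3,p4}
  V123={p5} V124={p1} V134={p3} V234={p4}
C dims 4,6,4; δ0: rk 3, SNF 1^3; δ1: rk 3, SNF 1^3
degree 0: 4−3−0 = 1 → Ȟ^0 ≅ Z
degree 1: 6−3−3 = 0 → Ȟ^1 ≅ 0
degree 2: 4−0−3 = 1 → Ȟ^2 ≅ Z

Ȟ^0 = Z; Ȟ^1 = 0; Ȟ^2 = Z


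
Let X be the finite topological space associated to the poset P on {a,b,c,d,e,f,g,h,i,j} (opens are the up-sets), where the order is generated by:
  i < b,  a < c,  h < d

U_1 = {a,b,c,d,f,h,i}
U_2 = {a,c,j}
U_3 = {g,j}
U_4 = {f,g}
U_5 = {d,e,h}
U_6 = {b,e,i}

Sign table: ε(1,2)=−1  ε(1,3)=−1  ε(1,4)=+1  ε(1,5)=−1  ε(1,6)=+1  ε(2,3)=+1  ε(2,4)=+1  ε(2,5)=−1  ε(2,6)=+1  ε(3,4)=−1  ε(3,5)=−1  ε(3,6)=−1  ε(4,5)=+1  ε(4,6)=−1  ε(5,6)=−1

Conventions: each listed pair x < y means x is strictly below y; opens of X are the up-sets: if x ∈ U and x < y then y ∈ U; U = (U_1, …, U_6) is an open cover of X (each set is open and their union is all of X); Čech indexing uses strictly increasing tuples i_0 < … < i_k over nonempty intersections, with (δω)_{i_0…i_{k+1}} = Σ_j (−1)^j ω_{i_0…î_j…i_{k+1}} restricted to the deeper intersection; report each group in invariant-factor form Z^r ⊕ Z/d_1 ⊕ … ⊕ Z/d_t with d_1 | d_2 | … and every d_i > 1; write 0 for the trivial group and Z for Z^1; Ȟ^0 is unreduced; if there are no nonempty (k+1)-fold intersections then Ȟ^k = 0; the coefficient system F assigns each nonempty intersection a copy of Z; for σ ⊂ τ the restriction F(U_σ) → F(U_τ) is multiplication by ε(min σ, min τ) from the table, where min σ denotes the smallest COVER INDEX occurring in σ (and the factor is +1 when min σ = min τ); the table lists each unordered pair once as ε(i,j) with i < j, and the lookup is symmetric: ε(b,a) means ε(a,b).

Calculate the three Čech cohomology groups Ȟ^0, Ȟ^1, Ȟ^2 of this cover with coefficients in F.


nonempty intersections:
  U12={a,c} U14={f} U15={d,h} U16={b,i} U23={j} U34={g} U56={e}
C dims 6,7; δ0: rk 5, SNF 1^5
Ȟ^0: (6−5)−0=1 ⇒ Z
Ȟ^1: (7−0)−5=2 ⇒ Z^2
Ȟ^2: (0−0)−0=0 ⇒ 0

Ȟ^0 ≅ Z; Ȟ^1 ≅ Z^2; Ȟ^2 ≅ 0


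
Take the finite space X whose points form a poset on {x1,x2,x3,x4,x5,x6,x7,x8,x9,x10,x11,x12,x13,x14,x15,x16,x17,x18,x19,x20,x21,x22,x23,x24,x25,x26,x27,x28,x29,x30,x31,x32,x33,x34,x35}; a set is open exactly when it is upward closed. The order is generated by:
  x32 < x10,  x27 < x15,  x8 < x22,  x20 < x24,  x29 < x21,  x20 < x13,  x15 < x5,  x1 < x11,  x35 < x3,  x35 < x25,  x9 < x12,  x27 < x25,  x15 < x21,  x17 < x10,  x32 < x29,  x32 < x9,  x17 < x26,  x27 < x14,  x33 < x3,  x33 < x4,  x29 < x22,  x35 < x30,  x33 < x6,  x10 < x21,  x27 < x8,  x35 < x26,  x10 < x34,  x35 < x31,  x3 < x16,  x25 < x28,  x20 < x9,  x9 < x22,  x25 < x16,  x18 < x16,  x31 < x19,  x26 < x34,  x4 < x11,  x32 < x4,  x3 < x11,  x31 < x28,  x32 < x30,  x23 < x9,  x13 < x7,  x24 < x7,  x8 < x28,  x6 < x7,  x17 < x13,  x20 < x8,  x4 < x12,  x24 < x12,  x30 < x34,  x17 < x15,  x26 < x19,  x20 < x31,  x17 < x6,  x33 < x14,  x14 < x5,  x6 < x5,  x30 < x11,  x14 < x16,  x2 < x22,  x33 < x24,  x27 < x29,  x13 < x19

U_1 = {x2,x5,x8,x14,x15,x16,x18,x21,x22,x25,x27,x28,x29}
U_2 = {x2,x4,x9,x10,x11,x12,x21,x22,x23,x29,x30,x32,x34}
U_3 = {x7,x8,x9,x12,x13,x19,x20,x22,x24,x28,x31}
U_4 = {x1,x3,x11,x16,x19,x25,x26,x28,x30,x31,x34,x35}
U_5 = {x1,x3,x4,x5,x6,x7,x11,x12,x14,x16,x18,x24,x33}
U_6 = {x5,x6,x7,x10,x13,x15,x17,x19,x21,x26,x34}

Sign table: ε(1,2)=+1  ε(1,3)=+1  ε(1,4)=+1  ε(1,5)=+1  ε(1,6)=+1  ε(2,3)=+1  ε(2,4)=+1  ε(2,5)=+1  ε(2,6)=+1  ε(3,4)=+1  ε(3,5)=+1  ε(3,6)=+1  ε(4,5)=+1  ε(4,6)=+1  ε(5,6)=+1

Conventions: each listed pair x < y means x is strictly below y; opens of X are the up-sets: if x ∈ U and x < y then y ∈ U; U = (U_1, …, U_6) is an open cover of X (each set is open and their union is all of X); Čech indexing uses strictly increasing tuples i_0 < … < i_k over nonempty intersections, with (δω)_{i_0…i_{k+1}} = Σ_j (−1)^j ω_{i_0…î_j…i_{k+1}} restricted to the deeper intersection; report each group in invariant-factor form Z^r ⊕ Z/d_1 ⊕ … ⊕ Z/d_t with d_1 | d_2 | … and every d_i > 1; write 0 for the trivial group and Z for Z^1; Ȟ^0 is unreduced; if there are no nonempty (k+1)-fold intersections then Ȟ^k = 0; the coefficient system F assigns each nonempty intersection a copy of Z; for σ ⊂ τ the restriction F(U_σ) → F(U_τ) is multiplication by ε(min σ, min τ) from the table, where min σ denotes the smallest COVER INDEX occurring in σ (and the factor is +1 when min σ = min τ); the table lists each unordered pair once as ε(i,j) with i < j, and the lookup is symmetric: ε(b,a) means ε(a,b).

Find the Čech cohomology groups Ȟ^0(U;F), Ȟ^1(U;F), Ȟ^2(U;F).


nonempty intersections:
  U12={x2,x21,x22,x29} U13={x8,x22,x28} U14={x16,x25,x28} U15={x5,x14,x16,x18} U16={x5,x15,x21} U23={x9,x12,x22} U24={x11,x30,x34} U25={x4,x11,x12} U26={x10,x21,x34} U34={x19,x28,x31} U35={x7,x12,x24} U36={x7,x13,x19} U45={x1,x3,x11,x16} U46={x19,x26,x34} U56={x5,x6,x7}
  U123={x22} U126={x21} U134={x28} U145={x16} U156={x5} U235={x12} U245={x11} U246={x34} U346={x19} U356={x7}
C dims 6,15,10; δ0: rk 5, SNF 1^5; δ1: rk 10, SNF 1^9·2
Ȟ^0: (6−5)−0=1 ⇒ Z
Ȟ^1: (15−10)−5=0 ⇒ 0
Ȟ^2: (10−0)−10=0 plus torsion [2] ⇒ Z/2

Ȟ^0 = Z; Ȟ^1 = 0; Ȟ^2 = Z/2


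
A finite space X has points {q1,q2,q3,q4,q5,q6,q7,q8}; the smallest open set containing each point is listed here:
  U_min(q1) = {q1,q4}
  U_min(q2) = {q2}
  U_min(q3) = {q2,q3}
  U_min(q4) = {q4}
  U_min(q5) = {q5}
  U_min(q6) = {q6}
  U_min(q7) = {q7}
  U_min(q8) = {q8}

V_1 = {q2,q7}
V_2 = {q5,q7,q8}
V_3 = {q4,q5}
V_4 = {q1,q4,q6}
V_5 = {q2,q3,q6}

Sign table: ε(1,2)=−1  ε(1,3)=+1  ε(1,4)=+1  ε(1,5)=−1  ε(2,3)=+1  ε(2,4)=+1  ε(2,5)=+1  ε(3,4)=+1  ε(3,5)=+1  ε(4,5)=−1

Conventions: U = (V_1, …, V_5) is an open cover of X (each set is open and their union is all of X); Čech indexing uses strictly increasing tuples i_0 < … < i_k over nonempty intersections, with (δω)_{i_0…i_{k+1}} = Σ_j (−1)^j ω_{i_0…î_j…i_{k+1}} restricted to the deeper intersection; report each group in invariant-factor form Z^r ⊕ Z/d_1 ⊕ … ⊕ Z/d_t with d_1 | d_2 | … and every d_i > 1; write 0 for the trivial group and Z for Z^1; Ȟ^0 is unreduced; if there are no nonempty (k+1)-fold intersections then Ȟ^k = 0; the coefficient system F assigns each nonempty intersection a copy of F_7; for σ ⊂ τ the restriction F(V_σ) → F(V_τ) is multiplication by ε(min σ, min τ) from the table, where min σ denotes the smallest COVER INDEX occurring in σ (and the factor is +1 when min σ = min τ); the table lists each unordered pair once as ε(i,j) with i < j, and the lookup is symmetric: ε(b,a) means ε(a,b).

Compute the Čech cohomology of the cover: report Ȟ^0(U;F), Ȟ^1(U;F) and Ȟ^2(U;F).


Ȟ^0 = 0; Ȟ^1 = 0; Ȟ^2 = 0

nonempty intersections:
  V12={q7} V15={q2} V23={q5} V34={q4} V45={q6}
C dims 5,5; δ0: rk_F7 5
Ȟ^0: (5−5)−0=0 ⇒ 0
Ȟ^1: (5−0)−5=0 ⇒ 0
Ȟ^2: (0−0)−0=0 ⇒ 0


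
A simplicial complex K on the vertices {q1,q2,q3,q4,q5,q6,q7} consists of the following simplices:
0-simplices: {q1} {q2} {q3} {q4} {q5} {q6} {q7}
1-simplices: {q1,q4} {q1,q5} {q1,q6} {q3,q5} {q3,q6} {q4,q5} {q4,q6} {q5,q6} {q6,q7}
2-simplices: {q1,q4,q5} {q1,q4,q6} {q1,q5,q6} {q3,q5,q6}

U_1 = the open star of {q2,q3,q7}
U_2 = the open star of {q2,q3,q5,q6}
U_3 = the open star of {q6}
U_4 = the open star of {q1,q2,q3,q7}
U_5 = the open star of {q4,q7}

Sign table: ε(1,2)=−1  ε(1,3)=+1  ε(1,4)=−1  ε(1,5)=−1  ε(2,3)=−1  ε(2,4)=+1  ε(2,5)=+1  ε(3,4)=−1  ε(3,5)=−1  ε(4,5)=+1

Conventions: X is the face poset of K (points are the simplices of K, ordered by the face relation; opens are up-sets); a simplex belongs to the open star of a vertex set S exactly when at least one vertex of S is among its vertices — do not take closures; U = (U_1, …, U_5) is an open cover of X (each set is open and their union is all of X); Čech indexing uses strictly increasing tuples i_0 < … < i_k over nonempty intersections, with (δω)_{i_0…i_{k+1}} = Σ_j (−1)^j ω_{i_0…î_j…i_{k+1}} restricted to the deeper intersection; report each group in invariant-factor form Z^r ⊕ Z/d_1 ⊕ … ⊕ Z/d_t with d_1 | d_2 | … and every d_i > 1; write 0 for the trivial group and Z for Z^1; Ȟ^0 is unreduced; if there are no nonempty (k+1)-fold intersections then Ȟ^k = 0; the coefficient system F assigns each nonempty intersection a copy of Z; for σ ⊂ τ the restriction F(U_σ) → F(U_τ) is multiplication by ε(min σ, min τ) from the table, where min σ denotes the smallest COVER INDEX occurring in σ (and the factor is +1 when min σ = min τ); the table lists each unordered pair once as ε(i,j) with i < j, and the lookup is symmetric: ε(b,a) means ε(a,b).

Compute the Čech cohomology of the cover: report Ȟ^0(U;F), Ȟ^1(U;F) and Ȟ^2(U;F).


nerve simplices:
  U1={{q2},{q3},{q7},{q3,q5},{q3,q6},{q6,q7},{q3,q5,q6}} U2={{q2},{q3},{q5},{q6},{q1,q5},{q1,q6},{q3,q5},{q3,q6},{q4,q5},{q4,q6},{q5,q6},{q6,q7},{q1,q4,q5},{q1,q4,q6},{q1,q5,q6},{q3,q5,q6}} U3={{q6},{q1,q6},{q3,q6},{q4,q6},{q5,q6},{q6,q7},{q1,q4,q6},{q1,q5,q6},{q3,q5,q6}} U4={{q1},{q2},{q3},{q7},{q1,q4},{q1,q5},{q1,q6},{q3,q5},{q3,q6},{q6,q7},{q1,q4,q5},{q1,q4,q6},{q1,q5,q6},{q3,q5,q6}} U5={{q4},{q7},{q1,q4},{q4,q5},{q4,q6},{q6,q7},{q1,q4,q5},{q1,q4,q6}}
  U12={{q2},{q3},{q3,q5},{q3,q6},{q6,q7},{q3,q5,q6}} U13={{q3,q6},{q6,q7},{q3,q5,q6}} U14={{q2},{q3},{q7},{q3,q5},{q3,q6},{q6,q7},{q3,q5,q6}} U15={{q7},{q6,q7}} U23={{q6},{q1,q6},{q3,q6},{q4,q6},{q5,q6},{q6,q7},{q1,q4,q6},{q1,q5,q6},{q3,q5,q6}} U24={{q2},{q3},{q1,q5},{q1,q6},{q3,q5},{q3,q6},{q6,q7},{q1,q4,q5},{q1,q4,q6},{q1,q5,q6},{q3,q5,q6}} U25={{q4,q5},{q4,q6},{q6,q7},{q1,q4,q5},{q1,q4,q6}} U34={{q1,q6},{q3,q6},{q6,q7},{q1,q4,q6},{q1,q5,q6},{q3,q5,q6}} U35={{q4,q6},{q6,q7},{q1,q4,q6}} U45={{q7},{q1,q4},{q6,q7},{q1,q4,q5},{q1,q4,q6}}
  U123={{q3,q6},{q6,q7},{q3,q5,q6}} U124={{q2},{q3},{q3,q5},{q3,q6},{q6,q7},{q3,q5,q6}} U125={{q6,q7}} U134={{q3,q6},{q6,q7},{q3,q5,q6}} U135={{q6,q7}} U145={{q7},{q6,q7}} U234={{q1,q6},{q3,q6},{q6,q7},{q1,q4,q6},{q1,q5,q6},{q3,q5,q6}} U235={{q4,q6},{q6,q7},{q1,q4,q6}} U245={{q6,q7},{q1,q4,q5},{q1,q4,q6}} U345={{q6,q7},{q1,q4,q6}}
  U1234={{q3,q6},{q6,q7},{q3,q5,q6}} U1235={{q6,q7}} U1245={{q6,q7}} U1345={{q6,q7}} U2345={{q6,q7},{q1,q4,q6}}
  U12345={{q6,q7}}
C dims 5,10,10,5; δ0: rk 4, SNF 1^4; δ1: rk 6, SNF 1^6; δ2: rk 4, SNF 1^4
degree 0: 5−4−0 = 1 → Ȟ^0 ≅ Z
degree 1: 10−6−4 = 0 → Ȟ^1 ≅ 0
degree 2: 10−4−6 = 0 → Ȟ^2 ≅ 0

Ȟ^0(U;F) ≅ Z, Ȟ^1(U;F) ≅ 0 and Ȟ^2(U;F) ≅ 0


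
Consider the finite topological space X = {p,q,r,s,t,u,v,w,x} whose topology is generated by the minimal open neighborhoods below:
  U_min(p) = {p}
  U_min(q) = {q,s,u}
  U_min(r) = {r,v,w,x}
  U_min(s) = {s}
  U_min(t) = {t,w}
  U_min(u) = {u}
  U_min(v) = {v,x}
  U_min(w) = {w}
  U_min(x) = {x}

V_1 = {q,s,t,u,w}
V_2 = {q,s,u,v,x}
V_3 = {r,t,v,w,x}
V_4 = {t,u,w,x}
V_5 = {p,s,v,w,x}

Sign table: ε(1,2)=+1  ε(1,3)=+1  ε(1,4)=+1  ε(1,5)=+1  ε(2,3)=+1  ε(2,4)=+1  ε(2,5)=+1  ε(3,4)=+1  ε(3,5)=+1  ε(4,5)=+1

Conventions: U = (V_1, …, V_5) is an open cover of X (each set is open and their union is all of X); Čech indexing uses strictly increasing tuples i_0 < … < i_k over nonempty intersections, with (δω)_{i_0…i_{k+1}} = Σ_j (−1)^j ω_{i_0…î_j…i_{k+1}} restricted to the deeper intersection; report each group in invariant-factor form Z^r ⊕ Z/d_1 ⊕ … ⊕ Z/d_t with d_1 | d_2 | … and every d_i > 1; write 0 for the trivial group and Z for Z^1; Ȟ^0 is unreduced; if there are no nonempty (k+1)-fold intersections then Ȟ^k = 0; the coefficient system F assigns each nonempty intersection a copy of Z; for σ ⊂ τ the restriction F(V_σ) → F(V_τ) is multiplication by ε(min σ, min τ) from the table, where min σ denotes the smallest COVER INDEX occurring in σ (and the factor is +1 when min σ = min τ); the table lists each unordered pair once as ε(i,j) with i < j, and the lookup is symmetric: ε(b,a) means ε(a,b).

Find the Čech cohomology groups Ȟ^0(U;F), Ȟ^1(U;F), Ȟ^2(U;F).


nerve of the cover:
  V12={q,s,u} V13={t,w} V14={t,u,w} V15={s,w} V23={v,x} V24={u,x} V25={s,v,x} V34={t,w,x} V35={v,w,x} V45={w,x}
  V124={u} V125={s} V134={t,w} V135={w} V145={w} V234={x} V235={v,x} V245={x} V345={w,x}
  V1345={w} V2345={x}
C dims 5,10,9,2; δ0: rk 4, SNF 1^4; δ1: rk 6, SNF 1^6; δ2: rk 2, SNF 1^2
Ȟ^0 = (5 − 4) − 0 = 1, so Ȟ^0 ≅ Z
Ȟ^1 = (10 − 6) − 4 = 0, so Ȟ^1 ≅ 0
Ȟ^2 = (9 − 2) − 6 = 1, so Ȟ^2 ≅ Z

Ȟ^0 ≅ Z, Ȟ^1 ≅ 0 and Ȟ^2 ≅ Z


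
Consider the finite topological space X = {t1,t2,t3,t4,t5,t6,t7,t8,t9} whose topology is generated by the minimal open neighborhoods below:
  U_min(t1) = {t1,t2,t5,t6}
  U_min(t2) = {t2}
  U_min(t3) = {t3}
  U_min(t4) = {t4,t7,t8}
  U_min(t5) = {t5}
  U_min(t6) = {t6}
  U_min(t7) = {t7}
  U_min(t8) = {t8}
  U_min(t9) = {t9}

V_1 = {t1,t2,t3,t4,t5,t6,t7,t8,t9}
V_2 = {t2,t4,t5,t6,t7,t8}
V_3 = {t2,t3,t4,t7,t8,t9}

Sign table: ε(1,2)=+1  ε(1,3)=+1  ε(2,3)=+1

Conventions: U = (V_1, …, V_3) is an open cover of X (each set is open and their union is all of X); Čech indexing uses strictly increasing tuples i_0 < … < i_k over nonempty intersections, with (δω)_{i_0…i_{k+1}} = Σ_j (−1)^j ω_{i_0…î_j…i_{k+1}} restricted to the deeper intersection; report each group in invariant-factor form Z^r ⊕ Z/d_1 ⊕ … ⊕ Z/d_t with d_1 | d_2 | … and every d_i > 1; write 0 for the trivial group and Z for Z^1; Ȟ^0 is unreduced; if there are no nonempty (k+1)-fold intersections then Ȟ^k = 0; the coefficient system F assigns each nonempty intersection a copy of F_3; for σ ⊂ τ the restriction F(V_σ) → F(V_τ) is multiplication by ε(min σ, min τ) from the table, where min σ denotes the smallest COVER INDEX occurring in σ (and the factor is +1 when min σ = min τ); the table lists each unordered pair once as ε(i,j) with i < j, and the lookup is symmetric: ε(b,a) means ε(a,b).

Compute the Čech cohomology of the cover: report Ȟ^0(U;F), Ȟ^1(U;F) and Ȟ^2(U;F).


Ȟ^0(U;F) ≅ Z/3; Ȟ^1(U;F) ≅ 0; Ȟ^2(U;F) ≅ 0

intersection data:
  V12={t2,t4,t5,t6,t7,t8} V13={t2,t3,t4,t7,t8,t9} V23={t2,t4,t7,t8}
  V123={t2,t4,t7,t8}
C dims 3,3,1; δ0: rk_F3 2; δ1: rk_F3 1
Ȟ^0 = (3 − 2) − 0 = 1, so Ȟ^0 ≅ Z/3
Ȟ^1 = (3 − 1) − 2 = 0, so Ȟ^1 ≅ 0
Ȟ^2 = (1 − 0) − 1 = 0, so Ȟ^2 ≅ 0


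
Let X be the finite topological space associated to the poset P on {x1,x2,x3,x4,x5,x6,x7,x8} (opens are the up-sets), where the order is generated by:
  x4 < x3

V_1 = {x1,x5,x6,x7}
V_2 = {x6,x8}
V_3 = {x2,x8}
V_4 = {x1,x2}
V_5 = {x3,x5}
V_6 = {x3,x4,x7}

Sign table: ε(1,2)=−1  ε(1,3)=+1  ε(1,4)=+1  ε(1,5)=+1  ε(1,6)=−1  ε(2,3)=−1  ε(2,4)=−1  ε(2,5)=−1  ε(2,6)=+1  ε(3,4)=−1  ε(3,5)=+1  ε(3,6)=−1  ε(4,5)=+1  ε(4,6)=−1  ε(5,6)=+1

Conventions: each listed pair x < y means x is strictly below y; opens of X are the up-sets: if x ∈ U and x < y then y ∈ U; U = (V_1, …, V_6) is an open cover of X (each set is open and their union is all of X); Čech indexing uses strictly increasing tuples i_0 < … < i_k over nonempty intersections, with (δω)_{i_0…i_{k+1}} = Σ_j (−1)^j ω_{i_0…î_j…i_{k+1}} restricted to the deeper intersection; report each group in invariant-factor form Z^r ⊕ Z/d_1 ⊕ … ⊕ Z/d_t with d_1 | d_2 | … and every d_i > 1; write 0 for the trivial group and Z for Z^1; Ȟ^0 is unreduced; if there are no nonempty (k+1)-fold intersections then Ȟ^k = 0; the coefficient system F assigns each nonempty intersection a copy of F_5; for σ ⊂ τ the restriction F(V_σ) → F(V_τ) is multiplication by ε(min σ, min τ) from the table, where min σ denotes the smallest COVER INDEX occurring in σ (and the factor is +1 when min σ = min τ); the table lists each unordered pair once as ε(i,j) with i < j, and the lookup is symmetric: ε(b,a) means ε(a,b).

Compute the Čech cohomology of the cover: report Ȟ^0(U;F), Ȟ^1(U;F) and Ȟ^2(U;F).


Ȟ^0 ≅ 0,  Ȟ^1 ≅ Z/5,  Ȟ^2 ≅ 0

nerve of the cover:
  V12={x6} V14={x1} V15={x5} V16={x7} V23={x8} V34={x2} V56={x3}
C dims 6,7; δ0: rk_F5 6
Ȟ^0 = (6 − 6) − 0 = 0, so Ȟ^0 ≅ 0
Ȟ^1 = (7 − 0) − 6 = 1, so Ȟ^1 ≅ Z/5
Ȟ^2 = (0 − 0) − 0 = 0, so Ȟ^2 ≅ 0


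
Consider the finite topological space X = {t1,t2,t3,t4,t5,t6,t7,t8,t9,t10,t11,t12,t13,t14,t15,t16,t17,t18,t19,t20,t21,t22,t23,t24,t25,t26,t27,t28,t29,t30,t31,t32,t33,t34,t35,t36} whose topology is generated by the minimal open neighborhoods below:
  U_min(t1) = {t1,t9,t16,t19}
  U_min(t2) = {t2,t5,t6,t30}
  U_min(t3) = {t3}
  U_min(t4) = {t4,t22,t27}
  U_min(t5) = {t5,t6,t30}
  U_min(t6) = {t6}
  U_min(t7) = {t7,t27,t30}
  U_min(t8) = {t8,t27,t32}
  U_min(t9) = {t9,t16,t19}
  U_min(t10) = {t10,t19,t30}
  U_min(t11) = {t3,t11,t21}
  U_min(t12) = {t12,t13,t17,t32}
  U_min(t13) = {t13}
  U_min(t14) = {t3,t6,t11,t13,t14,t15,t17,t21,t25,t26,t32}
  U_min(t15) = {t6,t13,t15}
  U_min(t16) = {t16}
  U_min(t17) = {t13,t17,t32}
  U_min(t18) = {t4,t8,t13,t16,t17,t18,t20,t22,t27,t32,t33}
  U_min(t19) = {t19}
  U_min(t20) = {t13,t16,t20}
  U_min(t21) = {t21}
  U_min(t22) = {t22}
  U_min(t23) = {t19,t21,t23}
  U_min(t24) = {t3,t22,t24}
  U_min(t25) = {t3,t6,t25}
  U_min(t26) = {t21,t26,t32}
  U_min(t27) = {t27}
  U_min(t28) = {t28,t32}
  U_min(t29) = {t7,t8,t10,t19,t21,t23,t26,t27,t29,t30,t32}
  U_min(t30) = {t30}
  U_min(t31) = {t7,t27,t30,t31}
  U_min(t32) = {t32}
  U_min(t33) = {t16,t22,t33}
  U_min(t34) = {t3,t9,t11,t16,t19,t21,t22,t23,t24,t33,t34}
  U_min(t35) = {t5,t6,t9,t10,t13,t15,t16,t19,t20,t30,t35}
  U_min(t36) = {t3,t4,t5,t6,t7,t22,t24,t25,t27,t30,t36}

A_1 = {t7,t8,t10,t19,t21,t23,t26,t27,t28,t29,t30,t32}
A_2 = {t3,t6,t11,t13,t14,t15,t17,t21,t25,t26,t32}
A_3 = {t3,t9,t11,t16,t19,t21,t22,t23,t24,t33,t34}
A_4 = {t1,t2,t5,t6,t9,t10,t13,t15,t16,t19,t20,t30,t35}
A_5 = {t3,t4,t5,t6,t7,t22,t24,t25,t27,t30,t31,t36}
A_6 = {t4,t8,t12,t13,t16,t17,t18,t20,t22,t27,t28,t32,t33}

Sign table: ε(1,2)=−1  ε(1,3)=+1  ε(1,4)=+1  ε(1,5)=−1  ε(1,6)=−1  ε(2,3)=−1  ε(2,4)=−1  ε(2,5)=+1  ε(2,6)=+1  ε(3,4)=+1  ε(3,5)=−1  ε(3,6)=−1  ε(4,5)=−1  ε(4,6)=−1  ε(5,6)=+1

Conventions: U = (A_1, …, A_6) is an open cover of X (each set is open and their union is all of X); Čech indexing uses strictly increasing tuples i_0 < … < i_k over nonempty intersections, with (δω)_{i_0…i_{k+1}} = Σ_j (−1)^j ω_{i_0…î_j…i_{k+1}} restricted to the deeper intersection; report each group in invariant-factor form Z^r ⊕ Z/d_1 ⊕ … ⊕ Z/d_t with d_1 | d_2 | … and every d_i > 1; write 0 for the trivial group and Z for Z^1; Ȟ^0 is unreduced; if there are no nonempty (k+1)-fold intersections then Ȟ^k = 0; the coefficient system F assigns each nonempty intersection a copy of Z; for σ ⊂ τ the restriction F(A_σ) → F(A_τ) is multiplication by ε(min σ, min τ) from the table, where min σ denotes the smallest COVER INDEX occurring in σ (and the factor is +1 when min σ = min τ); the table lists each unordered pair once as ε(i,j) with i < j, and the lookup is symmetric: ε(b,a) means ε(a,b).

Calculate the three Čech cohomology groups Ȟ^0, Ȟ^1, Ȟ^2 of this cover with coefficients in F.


Ȟ^0 = Z,  Ȟ^1 = 0,  Ȟ^2 = Z/2

nerve of the cover:
  A12={t21,t26,t32} A13={t19,t21,t23} A14={t10,t19,t30} A15={t7,t27,t30} A16={t8,t27,t28,t32} A23={t3,t11,t21} A24={t6,t13,t15} A25={t3,t6,t25} A26={t13,t17,t32} A34={t9,t16,t19} A35={t3,t22,t24} A36={t16,t22,t33} A45={t5,t6,t30} A46={t13,t16,t20} A56={t4,t22,t27}
  A123={t21} A126={t32} A134={t19} A145={t30} A156={t27} A235={t3} A245={t6} A246={t13} A346={t16} A356={t22}
C dims 6,15,10; δ0: rk 5, SNF 1^5; δ1: rk 10, SNF 1^9·2
Ȟ^0 = (6 − 5) − 0 = 1, so Ȟ^0 ≅ Z
Ȟ^1 = (15 − 10) − 5 = 0, so Ȟ^1 ≅ 0
Ȟ^2 = (10 − 0) − 10 = 0 plus torsion [2], so Ȟ^2 ≅ Z/2


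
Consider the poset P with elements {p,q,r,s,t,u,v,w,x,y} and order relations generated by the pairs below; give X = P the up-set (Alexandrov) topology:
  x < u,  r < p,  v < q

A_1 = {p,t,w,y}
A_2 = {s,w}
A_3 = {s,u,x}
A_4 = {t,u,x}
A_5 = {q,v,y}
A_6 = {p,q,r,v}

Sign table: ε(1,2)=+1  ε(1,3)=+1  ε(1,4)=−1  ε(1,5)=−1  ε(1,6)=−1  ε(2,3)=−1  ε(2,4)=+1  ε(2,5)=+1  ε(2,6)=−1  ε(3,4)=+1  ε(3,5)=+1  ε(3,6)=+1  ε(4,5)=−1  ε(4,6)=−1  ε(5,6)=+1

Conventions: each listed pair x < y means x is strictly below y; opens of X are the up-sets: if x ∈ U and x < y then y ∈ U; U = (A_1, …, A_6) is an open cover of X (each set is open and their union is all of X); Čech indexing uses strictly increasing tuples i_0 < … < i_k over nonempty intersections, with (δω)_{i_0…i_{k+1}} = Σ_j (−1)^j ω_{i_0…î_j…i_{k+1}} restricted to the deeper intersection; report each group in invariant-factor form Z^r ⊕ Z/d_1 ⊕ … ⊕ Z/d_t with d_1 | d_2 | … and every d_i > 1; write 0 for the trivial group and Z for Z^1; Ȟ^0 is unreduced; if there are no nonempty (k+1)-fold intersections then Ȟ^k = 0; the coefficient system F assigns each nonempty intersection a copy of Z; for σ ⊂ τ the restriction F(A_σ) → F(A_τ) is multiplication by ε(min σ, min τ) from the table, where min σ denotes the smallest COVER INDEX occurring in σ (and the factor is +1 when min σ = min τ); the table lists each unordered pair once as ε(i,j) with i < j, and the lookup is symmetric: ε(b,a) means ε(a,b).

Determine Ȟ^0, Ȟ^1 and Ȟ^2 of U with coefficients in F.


nonempty overlaps:
  A12={w} A14={t} A15={y} A16={p} A23={s} A34={u,x} A56={q,v}
C dims 6,7; δ0: rk 5, SNF 1^5
degree 0: 6−5−0 = 1 → Ȟ^0 ≅ Z
degree 1: 7−0−5 = 2 → Ȟ^1 ≅ Z^2
degree 2: 0−0−0 = 0 → Ȟ^2 ≅ 0

Ȟ^0 ≅ Z, Ȟ^1 ≅ Z^2, Ȟ^2 ≅ 0
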